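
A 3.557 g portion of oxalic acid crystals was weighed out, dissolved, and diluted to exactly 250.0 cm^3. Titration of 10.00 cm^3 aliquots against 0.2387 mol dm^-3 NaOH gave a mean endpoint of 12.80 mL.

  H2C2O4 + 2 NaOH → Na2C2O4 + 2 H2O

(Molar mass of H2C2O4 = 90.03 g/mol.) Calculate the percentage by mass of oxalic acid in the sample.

96.67 %

n(NaOH) per titration = 0.01280 × 0.2387 = 3.055 × 10^-3 mol
From the 1:2 ratio, n(H2C2O4) in each aliquot = 1/2 × 3.055 × 10^-3 = 1.528 × 10^-3 mol
n(H2C2O4) in the whole flask = 1.528 × 10^-3 × 250.0/10.00 = 0.03819 mol
mass of H2C2O4 = 0.03819 × 90.03 = 3.438 g
% H2C2O4 = 3.438 / 3.557 × 100 = 96.67 %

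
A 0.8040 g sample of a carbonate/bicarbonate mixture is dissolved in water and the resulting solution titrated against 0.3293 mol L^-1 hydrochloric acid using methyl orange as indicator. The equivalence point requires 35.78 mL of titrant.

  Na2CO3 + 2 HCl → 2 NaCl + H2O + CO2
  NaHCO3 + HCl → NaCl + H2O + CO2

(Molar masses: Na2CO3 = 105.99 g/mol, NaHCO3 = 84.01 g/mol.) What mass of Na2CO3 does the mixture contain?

0.3175 g

n(HCl) = 0.03578 × 0.3293 = 0.01178 mol
Let x = n(Na2CO3), y = n(NaHCO3).
Titrant: 2x + 1y = 0.01178;  mass: 105.99x + 84.01y = 0.8040
Solving, x = 2.996 × 10^-3 mol, y = 5.791 × 10^-3 mol
mass of Na2CO3 = 2.996 × 10^-3 × 105.99 = 0.3175 g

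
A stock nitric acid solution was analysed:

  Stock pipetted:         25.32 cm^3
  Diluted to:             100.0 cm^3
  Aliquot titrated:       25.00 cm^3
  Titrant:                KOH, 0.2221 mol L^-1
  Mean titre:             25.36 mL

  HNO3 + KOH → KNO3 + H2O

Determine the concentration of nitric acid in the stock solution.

n(KOH) = 0.02536 × 0.2221 = 5.632 × 10^-3 mol
n(HNO3) in the aliquot = 5.632 × 10^-3 mol (1:1 ratio)
[HNO3]_dilute = 5.632 × 10^-3 / 0.02500 = 0.2253 mol/L
Dilution factor = 100.0 / 25.32 = 3.949
[HNO3]_stock = 0.2253 × 3.949 = 0.8898 mol/L

0.8898 mol/L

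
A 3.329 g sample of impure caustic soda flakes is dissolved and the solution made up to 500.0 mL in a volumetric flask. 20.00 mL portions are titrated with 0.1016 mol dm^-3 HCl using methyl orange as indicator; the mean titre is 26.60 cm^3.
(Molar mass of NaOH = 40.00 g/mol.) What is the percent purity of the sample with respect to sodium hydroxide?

81.18 %

NaOH + HCl → NaCl + H2O
n(HCl) per titration = 0.02660 × 0.1016 = 2.703 × 10^-3 mol
n(NaOH) in each aliquot = 2.703 × 10^-3 mol (1:1 ratio)
n(NaOH) in the whole flask = 2.703 × 10^-3 × 500.0/20.00 = 0.06756 mol
mass of NaOH = 0.06756 × 40.00 = 2.703 g
% NaOH = 2.703 / 3.329 × 100 = 81.18 %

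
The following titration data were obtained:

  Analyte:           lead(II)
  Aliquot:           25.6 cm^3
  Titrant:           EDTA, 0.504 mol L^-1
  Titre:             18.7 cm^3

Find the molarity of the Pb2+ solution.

0.368 mol/L

Pb^2+ + EDTA^4- → [Pb(EDTA)]^2-
n(EDTA) = 0.0187 L × 0.504 mol/L = 9.42 × 10^-3 mol
n(Pb2+) = 9.42 × 10^-3 mol (1:1 mole ratio)
[Pb2+] = 9.42 × 10^-3 mol / 0.0256 L = 0.368 mol/L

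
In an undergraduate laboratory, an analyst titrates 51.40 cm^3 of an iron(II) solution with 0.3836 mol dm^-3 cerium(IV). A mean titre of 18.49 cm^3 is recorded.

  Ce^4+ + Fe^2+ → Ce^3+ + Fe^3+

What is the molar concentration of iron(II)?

0.1380 mol/L

n(Ce4+) = 0.01849 L × 0.3836 mol/L = 7.093 × 10^-3 mol
n(Fe2+) = 7.093 × 10^-3 mol (1:1 mole ratio)
[Fe2+] = 7.093 × 10^-3 mol / 0.05140 L = 0.1380 mol/L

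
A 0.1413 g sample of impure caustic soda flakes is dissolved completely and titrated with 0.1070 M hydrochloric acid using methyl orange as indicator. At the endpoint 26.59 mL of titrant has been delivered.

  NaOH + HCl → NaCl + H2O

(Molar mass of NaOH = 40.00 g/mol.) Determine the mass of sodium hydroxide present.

n(HCl) = 0.02659 L × 0.1070 mol/L = 2.845 × 10^-3 mol
n(NaOH) = 2.845 × 10^-3 mol (1:1 ratio)
mass of NaOH = 2.845 × 10^-3 × 40.00 g/mol = 0.1138 g

0.1138 g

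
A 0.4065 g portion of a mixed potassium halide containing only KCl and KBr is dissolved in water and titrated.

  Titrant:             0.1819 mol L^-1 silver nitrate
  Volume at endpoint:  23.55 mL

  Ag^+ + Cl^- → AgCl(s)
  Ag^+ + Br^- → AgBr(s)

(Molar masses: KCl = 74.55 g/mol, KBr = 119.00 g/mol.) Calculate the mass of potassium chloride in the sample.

0.1732 g

n(AgNO3) = 0.02355 × 0.1819 = 4.284 × 10^-3 mol
Let x = n(KCl), y = n(KBr).
Titrant: 1x + 1y = 4.284 × 10^-3;  mass: 74.55x + 119.00y = 0.4065
Solving, x = 2.323 × 10^-3 mol, y = 1.961 × 10^-3 mol
mass of KCl = 2.323 × 10^-3 × 74.55 = 0.1732 g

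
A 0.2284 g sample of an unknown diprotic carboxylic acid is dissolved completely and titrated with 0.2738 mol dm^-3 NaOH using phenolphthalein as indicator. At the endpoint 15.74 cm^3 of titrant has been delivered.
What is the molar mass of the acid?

n(NaOH) = 0.01574 L × 0.2738 mol/L = 4.310 × 10^-3 mol
From the 1:2 ratio, n(H2A) = 1/2 × 4.310 × 10^-3 = 2.155 × 10^-3 mol
M = m / n = 0.2284 g / 2.155 × 10^-3 mol = 106.0 g/mol

106.0 g/mol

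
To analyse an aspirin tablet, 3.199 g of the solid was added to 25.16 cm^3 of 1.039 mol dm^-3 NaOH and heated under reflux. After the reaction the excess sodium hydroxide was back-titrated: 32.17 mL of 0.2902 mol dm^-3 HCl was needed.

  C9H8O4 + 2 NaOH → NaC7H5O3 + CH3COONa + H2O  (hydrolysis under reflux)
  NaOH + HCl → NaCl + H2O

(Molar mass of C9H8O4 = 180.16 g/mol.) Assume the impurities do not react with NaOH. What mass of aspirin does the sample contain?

1.514 g

n(NaOH) added = 0.02516 × 1.039 = 0.02614 mol
n(HCl) used in back-titration = 0.03217 × 0.2902 = 9.336 × 10^-3 mol
n(NaOH) left over = 9.336 × 10^-3 mol (1:1 ratio)
n(NaOH) consumed by analyte = 0.02614 − 9.336 × 10^-3 = 0.01681 mol
From the 1:2 ratio, n(C9H8O4) = 1/2 × 0.01681 = 8.403 × 10^-3 mol
mass of C9H8O4 = 8.403 × 10^-3 × 180.16 = 1.514 g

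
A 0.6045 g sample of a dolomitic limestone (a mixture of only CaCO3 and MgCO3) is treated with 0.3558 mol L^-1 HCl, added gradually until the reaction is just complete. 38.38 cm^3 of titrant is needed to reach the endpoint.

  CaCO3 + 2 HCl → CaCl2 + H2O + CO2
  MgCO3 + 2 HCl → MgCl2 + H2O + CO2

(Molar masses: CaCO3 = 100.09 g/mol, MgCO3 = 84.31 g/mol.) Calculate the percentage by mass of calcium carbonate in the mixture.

30.27 %

n(HCl) = 0.03838 × 0.3558 = 0.01366 mol
Let x = n(CaCO3), y = n(MgCO3).
Titrant: 2x + 2y = 0.01366;  mass: 100.09x + 84.31y = 0.6045
Solving, x = 1.828 × 10^-3 mol, y = 5.000 × 10^-3 mol
mass of CaCO3 = 1.828 × 10^-3 × 100.09 = 0.1830 g
% CaCO3 = 0.1830 / 0.6045 × 100 = 30.27 %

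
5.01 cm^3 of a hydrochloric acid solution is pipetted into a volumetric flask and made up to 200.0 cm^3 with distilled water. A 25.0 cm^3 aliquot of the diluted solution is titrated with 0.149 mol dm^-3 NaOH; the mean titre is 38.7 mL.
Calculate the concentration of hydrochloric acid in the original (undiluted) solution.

HCl + NaOH → NaCl + H2O
n(NaOH) = 0.0387 × 0.149 = 5.77 × 10^-3 mol
n(HCl) in the aliquot = 5.77 × 10^-3 mol (1:1 ratio)
[HCl]_dilute = 5.77 × 10^-3 / 0.0250 = 0.231 mol/L
Dilution factor = 200.0 / 5.01 = 39.92
[HCl]_stock = 0.231 × 39.92 = 9.21 mol/L

9.21 mol/L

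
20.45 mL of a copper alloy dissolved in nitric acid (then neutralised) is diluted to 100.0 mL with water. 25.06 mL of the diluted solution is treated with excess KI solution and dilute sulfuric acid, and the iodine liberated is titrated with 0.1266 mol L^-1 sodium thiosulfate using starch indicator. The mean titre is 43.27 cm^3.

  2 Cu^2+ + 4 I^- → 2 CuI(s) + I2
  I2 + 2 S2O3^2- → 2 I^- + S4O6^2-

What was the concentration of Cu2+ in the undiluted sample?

n(S2O3^2-) = 0.04327 × 0.1266 = 5.478 × 10^-3 mol
n(I2) = n(S2O3^2-)/2 = 2.739 × 10^-3 mol
From the 2:1 ratio, n(Cu2+) in the aliquot = 2/1 × 2.739 × 10^-3 = 5.478 × 10^-3 mol
[Cu2+]_dilute = 5.478 × 10^-3 / 0.02506 = 0.2186 mol/L
[Cu2+]_original = 0.2186 × 100.0/20.45 = 1.069 mol/L

1.069 mol/L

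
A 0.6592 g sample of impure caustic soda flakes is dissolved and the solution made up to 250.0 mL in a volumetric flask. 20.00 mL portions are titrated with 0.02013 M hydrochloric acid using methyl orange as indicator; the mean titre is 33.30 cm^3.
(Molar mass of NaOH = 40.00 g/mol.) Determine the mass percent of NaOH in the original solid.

50.84 %

NaOH + HCl → NaCl + H2O
n(HCl) per titration = 0.03330 × 0.02013 = 6.703 × 10^-4 mol
n(NaOH) in each aliquot = 6.703 × 10^-4 mol (1:1 ratio)
n(NaOH) in the whole flask = 6.703 × 10^-4 × 250.0/20.00 = 8.379 × 10^-3 mol
mass of NaOH = 8.379 × 10^-3 × 40.00 = 0.3352 g
% NaOH = 0.3352 / 0.6592 × 100 = 50.84 %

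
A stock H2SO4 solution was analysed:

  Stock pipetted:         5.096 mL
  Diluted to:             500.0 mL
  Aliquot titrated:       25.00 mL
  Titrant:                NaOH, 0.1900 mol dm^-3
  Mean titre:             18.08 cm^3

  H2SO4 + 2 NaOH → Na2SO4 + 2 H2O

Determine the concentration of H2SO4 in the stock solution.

6.741 mol/L

n(NaOH) = 0.01808 × 0.1900 = 3.435 × 10^-3 mol
From the 1:2 ratio, n(H2SO4) in the aliquot = 1/2 × 3.435 × 10^-3 = 1.718 × 10^-3 mol
[H2SO4]_dilute = 1.718 × 10^-3 / 0.02500 = 0.06870 mol/L
Dilution factor = 500.0 / 5.096 = 98.12
[H2SO4]_stock = 0.06870 × 98.12 = 6.741 mol/L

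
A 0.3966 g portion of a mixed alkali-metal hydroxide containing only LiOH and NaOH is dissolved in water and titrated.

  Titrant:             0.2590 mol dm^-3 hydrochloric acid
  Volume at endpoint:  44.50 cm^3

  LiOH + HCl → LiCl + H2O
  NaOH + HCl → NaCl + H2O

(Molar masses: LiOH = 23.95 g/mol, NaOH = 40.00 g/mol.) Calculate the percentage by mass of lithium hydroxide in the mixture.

n(HCl) = 0.04450 × 0.2590 = 0.01153 mol
Let x = n(LiOH), y = n(NaOH).
Titrant: 1x + 1y = 0.01153;  mass: 23.95x + 40.00y = 0.3966
Solving, x = 4.014 × 10^-3 mol, y = 7.512 × 10^-3 mol
mass of LiOH = 4.014 × 10^-3 × 23.95 = 0.09613 g
% LiOH = 0.09613 / 0.3966 × 100 = 24.24 %

24.24 %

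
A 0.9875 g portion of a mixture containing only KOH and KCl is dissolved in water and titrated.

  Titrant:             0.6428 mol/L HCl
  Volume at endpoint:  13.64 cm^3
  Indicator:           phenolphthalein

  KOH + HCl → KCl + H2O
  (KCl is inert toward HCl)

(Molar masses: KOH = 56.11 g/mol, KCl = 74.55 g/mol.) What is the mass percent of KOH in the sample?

n(HCl) = 0.01364 × 0.6428 = 8.768 × 10^-3 mol
Let x = n(KOH), y = n(KCl).
Titrant: 1x = 8.768 × 10^-3;  mass: 56.11x + 74.55y = 0.9875
Solving, x = 8.768 × 10^-3 mol, y = 6.647 × 10^-3 mol
mass of KOH = 8.768 × 10^-3 × 56.11 = 0.4920 g
% KOH = 0.4920 / 0.9875 × 100 = 49.82 %

49.82 %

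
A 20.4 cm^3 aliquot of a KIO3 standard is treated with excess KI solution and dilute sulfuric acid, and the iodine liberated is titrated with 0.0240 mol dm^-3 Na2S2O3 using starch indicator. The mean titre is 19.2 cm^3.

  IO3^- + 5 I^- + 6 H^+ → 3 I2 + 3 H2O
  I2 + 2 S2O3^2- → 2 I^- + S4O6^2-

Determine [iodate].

0.00376 mol/L

n(S2O3^2-) = 0.0192 × 0.0240 = 4.61 × 10^-4 mol
n(I2) = n(S2O3^2-)/2 = 2.30 × 10^-4 mol
From the 1:3 ratio, n(IO3^-) in the aliquot = 1/3 × 2.30 × 10^-4 = 7.68 × 10^-5 mol
[IO3^-] = 7.68 × 10^-5 / 0.0204 = 0.00376 mol/L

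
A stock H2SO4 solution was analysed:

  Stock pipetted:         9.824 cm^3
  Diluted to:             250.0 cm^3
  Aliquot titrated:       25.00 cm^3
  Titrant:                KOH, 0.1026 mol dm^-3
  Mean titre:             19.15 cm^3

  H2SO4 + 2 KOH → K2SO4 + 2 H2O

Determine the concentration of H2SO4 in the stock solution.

1.000 mol/L

n(KOH) = 0.01915 × 0.1026 = 1.965 × 10^-3 mol
From the 1:2 ratio, n(H2SO4) in the aliquot = 1/2 × 1.965 × 10^-3 = 9.824 × 10^-4 mol
[H2SO4]_dilute = 9.824 × 10^-4 / 0.02500 = 0.03930 mol/L
Dilution factor = 250.0 / 9.824 = 25.45
[H2SO4]_stock = 0.03930 × 25.45 = 1.000 mol/L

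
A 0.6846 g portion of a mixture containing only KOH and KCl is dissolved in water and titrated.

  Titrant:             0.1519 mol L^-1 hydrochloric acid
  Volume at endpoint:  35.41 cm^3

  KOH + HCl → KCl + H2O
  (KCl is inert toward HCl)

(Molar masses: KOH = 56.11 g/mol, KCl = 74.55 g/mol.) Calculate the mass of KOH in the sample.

n(HCl) = 0.03541 × 0.1519 = 5.379 × 10^-3 mol
Let x = n(KOH), y = n(KCl).
Titrant: 1x = 5.379 × 10^-3;  mass: 56.11x + 74.55y = 0.6846
Solving, x = 5.379 × 10^-3 mol, y = 5.135 × 10^-3 mol
mass of KOH = 5.379 × 10^-3 × 56.11 = 0.3018 g

0.3018 g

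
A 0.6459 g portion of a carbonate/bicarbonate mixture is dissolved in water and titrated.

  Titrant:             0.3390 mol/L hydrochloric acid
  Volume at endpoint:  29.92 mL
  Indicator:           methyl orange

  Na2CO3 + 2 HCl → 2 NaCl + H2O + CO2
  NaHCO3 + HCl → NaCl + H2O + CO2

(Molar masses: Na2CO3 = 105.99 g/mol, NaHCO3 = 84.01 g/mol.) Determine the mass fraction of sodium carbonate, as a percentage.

n(HCl) = 0.02992 × 0.3390 = 0.01014 mol
Let x = n(Na2CO3), y = n(NaHCO3).
Titrant: 2x + 1y = 0.01014;  mass: 105.99x + 84.01y = 0.6459
Solving, x = 3.324 × 10^-3 mol, y = 3.494 × 10^-3 mol
mass of Na2CO3 = 3.324 × 10^-3 × 105.99 = 0.3523 g
% Na2CO3 = 0.3523 / 0.6459 × 100 = 54.55 %

54.55 %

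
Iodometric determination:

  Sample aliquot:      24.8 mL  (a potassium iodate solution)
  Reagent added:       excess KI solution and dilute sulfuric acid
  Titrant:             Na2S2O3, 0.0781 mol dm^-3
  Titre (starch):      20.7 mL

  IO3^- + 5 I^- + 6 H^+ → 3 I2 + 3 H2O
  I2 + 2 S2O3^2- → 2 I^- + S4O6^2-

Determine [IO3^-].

n(S2O3^2-) = 0.0207 × 0.0781 = 1.62 × 10^-3 mol
n(I2) = n(S2O3^2-)/2 = 8.08 × 10^-4 mol
From the 1:3 ratio, n(IO3^-) in the aliquot = 1/3 × 8.08 × 10^-4 = 2.69 × 10^-4 mol
[IO3^-] = 2.69 × 10^-4 / 0.0248 = 0.0109 mol/L

0.0109 mol/L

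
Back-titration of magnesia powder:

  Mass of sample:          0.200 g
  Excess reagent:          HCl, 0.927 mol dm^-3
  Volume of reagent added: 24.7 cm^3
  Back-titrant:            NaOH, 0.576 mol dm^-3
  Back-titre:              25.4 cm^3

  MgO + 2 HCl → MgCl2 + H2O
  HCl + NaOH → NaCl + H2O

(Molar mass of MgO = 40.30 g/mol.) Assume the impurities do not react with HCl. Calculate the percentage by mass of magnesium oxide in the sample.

83.3 %

n(HCl) added = 0.0247 × 0.927 = 0.0229 mol
n(NaOH) used in back-titration = 0.0254 × 0.576 = 0.0146 mol
n(HCl) left over = 0.0146 mol (1:1 ratio)
n(HCl) consumed by analyte = 0.0229 − 0.0146 = 8.27 × 10^-3 mol
From the 1:2 ratio, n(MgO) = 1/2 × 8.27 × 10^-3 = 4.13 × 10^-3 mol
mass of MgO = 4.13 × 10^-3 × 40.30 = 0.167 g
% MgO = 0.167 / 0.200 × 100 = 83.3 %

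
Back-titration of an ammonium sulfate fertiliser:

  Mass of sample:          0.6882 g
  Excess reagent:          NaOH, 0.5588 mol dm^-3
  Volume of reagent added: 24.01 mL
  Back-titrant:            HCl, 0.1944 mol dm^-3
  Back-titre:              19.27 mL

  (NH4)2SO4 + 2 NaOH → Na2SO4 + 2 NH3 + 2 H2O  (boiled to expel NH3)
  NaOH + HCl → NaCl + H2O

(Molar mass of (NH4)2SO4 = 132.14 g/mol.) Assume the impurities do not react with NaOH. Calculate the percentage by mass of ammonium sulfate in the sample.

92.84 %

n(NaOH) added = 0.02401 × 0.5588 = 0.01342 mol
n(HCl) used in back-titration = 0.01927 × 0.1944 = 3.746 × 10^-3 mol
n(NaOH) left over = 3.746 × 10^-3 mol (1:1 ratio)
n(NaOH) consumed by analyte = 0.01342 − 3.746 × 10^-3 = 9.671 × 10^-3 mol
From the 1:2 ratio, n((NH4)2SO4) = 1/2 × 9.671 × 10^-3 = 4.835 × 10^-3 mol
mass of (NH4)2SO4 = 4.835 × 10^-3 × 132.14 = 0.6389 g
% (NH4)2SO4 = 0.6389 / 0.6882 × 100 = 92.84 %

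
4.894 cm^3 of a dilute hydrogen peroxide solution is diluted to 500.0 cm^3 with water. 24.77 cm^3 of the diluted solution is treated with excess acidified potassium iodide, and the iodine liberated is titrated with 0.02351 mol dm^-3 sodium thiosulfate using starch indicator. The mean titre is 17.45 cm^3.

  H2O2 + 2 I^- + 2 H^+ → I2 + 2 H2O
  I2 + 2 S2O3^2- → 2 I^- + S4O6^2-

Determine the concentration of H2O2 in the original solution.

n(S2O3^2-) = 0.01745 × 0.02351 = 4.102 × 10^-4 mol
n(I2) = n(S2O3^2-)/2 = 2.051 × 10^-4 mol
n(H2O2) in the aliquot = 2.051 × 10^-4 mol (1:1 ratio)
[H2O2]_dilute = 2.051 × 10^-4 / 0.02477 = 0.008281 mol/L
[H2O2]_original = 0.008281 × 500.0/4.894 = 0.8461 mol/L

0.8461 mol/L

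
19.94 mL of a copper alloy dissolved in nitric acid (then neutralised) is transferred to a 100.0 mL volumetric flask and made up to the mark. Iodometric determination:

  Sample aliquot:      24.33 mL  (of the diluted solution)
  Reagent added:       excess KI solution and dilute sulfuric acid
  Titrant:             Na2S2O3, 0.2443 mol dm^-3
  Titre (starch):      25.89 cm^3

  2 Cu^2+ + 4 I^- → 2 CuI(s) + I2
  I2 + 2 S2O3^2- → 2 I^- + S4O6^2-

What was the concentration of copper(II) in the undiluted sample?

n(S2O3^2-) = 0.02589 × 0.2443 = 6.325 × 10^-3 mol
n(I2) = n(S2O3^2-)/2 = 3.162 × 10^-3 mol
From the 2:1 ratio, n(Cu2+) in the aliquot = 2/1 × 3.162 × 10^-3 = 6.325 × 10^-3 mol
[Cu2+]_dilute = 6.325 × 10^-3 / 0.02433 = 0.2600 mol/L
[Cu2+]_original = 0.2600 × 100.0/19.94 = 1.304 mol/L

1.304 mol/L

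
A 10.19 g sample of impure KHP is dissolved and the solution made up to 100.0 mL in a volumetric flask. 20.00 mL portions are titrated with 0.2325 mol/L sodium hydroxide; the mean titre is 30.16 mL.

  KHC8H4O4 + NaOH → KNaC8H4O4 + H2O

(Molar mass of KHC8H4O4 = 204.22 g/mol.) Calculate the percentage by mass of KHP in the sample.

n(NaOH) per titration = 0.03016 × 0.2325 = 7.012 × 10^-3 mol
n(KHC8H4O4) in each aliquot = 7.012 × 10^-3 mol (1:1 ratio)
n(KHC8H4O4) in the whole flask = 7.012 × 10^-3 × 100.0/20.00 = 0.03506 mol
mass of KHC8H4O4 = 0.03506 × 204.22 = 7.160 g
% KHC8H4O4 = 7.160 / 10.19 × 100 = 70.27 %

70.27 %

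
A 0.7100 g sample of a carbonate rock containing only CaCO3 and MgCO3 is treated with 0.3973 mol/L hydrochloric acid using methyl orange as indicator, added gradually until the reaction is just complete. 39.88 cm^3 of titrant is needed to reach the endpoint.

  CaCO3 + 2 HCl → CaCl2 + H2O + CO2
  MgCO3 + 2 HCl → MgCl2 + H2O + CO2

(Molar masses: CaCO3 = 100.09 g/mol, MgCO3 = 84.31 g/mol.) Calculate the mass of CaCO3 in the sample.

0.2669 g

n(HCl) = 0.03988 × 0.3973 = 0.01584 mol
Let x = n(CaCO3), y = n(MgCO3).
Titrant: 2x + 2y = 0.01584;  mass: 100.09x + 84.31y = 0.7100
Solving, x = 2.667 × 10^-3 mol, y = 5.255 × 10^-3 mol
mass of CaCO3 = 2.667 × 10^-3 × 100.09 = 0.2669 g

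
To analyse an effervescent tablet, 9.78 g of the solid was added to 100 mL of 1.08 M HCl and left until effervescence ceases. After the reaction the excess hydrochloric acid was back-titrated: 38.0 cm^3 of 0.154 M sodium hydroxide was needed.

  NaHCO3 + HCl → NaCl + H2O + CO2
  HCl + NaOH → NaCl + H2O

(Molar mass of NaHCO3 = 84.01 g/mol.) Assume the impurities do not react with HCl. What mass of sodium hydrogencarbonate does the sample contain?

n(HCl) added = 0.100 × 1.08 = 0.108 mol
n(NaOH) used in back-titration = 0.0380 × 0.154 = 5.85 × 10^-3 mol
n(HCl) left over = 5.85 × 10^-3 mol (1:1 ratio)
n(HCl) consumed by analyte = 0.108 − 5.85 × 10^-3 = 0.102 mol
n(NaHCO3) = 0.102 mol (1:1 ratio)
mass of NaHCO3 = 0.102 × 84.01 = 8.58 g

8.58 g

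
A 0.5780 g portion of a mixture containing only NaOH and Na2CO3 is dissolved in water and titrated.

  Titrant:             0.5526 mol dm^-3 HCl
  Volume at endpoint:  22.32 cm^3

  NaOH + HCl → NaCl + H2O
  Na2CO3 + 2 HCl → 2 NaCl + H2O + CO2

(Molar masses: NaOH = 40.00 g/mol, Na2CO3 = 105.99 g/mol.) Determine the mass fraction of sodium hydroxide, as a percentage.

40.28 %

n(HCl) = 0.02232 × 0.5526 = 0.01233 mol
Let x = n(NaOH), y = n(Na2CO3).
Titrant: 1x + 2y = 0.01233;  mass: 40.00x + 105.99y = 0.5780
Solving, x = 5.821 × 10^-3 mol, y = 3.257 × 10^-3 mol
mass of NaOH = 5.821 × 10^-3 × 40.00 = 0.2328 g
% NaOH = 0.2328 / 0.5780 × 100 = 40.28 %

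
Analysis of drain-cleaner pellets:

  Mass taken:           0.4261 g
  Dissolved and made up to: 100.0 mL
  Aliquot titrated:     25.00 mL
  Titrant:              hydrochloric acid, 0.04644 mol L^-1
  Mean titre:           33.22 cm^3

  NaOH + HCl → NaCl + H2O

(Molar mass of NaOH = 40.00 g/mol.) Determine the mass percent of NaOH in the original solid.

57.93 %

n(HCl) per titration = 0.03322 × 0.04644 = 1.543 × 10^-3 mol
n(NaOH) in each aliquot = 1.543 × 10^-3 mol (1:1 ratio)
n(NaOH) in the whole flask = 1.543 × 10^-3 × 100.0/25.00 = 6.171 × 10^-3 mol
mass of NaOH = 6.171 × 10^-3 × 40.00 = 0.2468 g
% NaOH = 0.2468 / 0.4261 × 100 = 57.93 %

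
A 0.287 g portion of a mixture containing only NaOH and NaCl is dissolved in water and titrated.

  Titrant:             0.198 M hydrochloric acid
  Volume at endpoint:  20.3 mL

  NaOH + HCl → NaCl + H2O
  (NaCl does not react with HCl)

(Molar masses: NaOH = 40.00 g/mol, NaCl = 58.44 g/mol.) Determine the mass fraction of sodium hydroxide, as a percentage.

56.0 %

n(HCl) = 0.0203 × 0.198 = 4.02 × 10^-3 mol
Let x = n(NaOH), y = n(NaCl).
Titrant: 1x = 4.02 × 10^-3;  mass: 40.00x + 58.44y = 0.287
Solving, x = 4.02 × 10^-3 mol, y = 2.16 × 10^-3 mol
mass of NaOH = 4.02 × 10^-3 × 40.00 = 0.161 g
% NaOH = 0.161 / 0.287 × 100 = 56.0 %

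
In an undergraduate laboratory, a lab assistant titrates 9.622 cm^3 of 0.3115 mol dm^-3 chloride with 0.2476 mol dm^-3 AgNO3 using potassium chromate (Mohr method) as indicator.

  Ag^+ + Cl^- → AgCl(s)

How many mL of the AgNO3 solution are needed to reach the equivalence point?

12.11 mL

n(Cl-) = 0.009622 L × 0.3115 mol/L = 2.997 × 10^-3 mol
n(AgNO3) = 2.997 × 10^-3 mol (1:1 stoichiometry)
V(AgNO3) = 2.997 × 10^-3 mol / 0.2476 mol/L = 0.01211 L = 12.11 mL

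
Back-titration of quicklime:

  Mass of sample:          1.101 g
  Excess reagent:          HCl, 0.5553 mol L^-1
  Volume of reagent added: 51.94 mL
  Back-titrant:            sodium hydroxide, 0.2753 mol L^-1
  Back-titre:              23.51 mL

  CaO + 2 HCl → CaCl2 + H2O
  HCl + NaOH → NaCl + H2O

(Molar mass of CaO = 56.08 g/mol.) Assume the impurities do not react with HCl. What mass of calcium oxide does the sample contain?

n(HCl) added = 0.05194 × 0.5553 = 0.02884 mol
n(NaOH) used in back-titration = 0.02351 × 0.2753 = 6.472 × 10^-3 mol
n(HCl) left over = 6.472 × 10^-3 mol (1:1 ratio)
n(HCl) consumed by analyte = 0.02884 − 6.472 × 10^-3 = 0.02237 mol
From the 1:2 ratio, n(CaO) = 1/2 × 0.02237 = 0.01118 mol
mass of CaO = 0.01118 × 56.08 = 0.6273 g

0.6273 g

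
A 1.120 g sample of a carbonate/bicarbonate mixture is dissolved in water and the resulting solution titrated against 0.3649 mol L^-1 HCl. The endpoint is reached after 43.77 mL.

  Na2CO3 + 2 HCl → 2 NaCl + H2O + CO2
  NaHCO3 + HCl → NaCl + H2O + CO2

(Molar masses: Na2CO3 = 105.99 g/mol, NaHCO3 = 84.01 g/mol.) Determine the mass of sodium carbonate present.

n(HCl) = 0.04377 × 0.3649 = 0.01597 mol
Let x = n(Na2CO3), y = n(NaHCO3).
Titrant: 2x + 1y = 0.01597;  mass: 105.99x + 84.01y = 1.120
Solving, x = 3.575 × 10^-3 mol, y = 8.821 × 10^-3 mol
mass of Na2CO3 = 3.575 × 10^-3 × 105.99 = 0.3790 g

0.3790 g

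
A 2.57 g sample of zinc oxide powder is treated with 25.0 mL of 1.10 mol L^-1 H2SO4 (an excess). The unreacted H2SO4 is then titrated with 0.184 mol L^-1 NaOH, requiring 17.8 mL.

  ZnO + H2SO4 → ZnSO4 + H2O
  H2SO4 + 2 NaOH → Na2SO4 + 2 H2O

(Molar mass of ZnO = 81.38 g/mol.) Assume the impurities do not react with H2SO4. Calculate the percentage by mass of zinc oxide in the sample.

81.9 %

n(H2SO4) added = 0.0250 × 1.10 = 0.0275 mol
n(NaOH) used in back-titration = 0.0178 × 0.184 = 3.28 × 10^-3 mol
From the 1:2 ratio, n(H2SO4) left over = 1/2 × 3.28 × 10^-3 = 1.64 × 10^-3 mol
n(H2SO4) consumed by analyte = 0.0275 − 1.64 × 10^-3 = 0.0259 mol
n(ZnO) = 0.0259 mol (1:1 ratio)
mass of ZnO = 0.0259 × 81.38 = 2.10 g
% ZnO = 2.10 / 2.57 × 100 = 81.9 %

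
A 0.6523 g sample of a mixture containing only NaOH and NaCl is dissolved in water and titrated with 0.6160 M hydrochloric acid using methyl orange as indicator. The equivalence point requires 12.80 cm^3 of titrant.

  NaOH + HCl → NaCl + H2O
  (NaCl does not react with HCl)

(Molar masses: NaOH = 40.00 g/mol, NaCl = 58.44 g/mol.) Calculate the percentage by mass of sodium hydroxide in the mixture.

48.35 %

n(HCl) = 0.01280 × 0.6160 = 7.885 × 10^-3 mol
Let x = n(NaOH), y = n(NaCl).
Titrant: 1x = 7.885 × 10^-3;  mass: 40.00x + 58.44y = 0.6523
Solving, x = 7.885 × 10^-3 mol, y = 5.765 × 10^-3 mol
mass of NaOH = 7.885 × 10^-3 × 40.00 = 0.3154 g
% NaOH = 0.3154 / 0.6523 × 100 = 48.35 %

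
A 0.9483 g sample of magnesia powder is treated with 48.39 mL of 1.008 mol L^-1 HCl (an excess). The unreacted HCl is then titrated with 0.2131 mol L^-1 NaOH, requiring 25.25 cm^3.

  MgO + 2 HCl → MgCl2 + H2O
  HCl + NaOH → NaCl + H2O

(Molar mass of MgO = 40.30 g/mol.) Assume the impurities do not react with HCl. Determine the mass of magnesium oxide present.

0.8744 g

n(HCl) added = 0.04839 × 1.008 = 0.04878 mol
n(NaOH) used in back-titration = 0.02525 × 0.2131 = 5.381 × 10^-3 mol
n(HCl) left over = 5.381 × 10^-3 mol (1:1 ratio)
n(HCl) consumed by analyte = 0.04878 − 5.381 × 10^-3 = 0.04340 mol
From the 1:2 ratio, n(MgO) = 1/2 × 0.04340 = 0.02170 mol
mass of MgO = 0.02170 × 40.30 = 0.8744 g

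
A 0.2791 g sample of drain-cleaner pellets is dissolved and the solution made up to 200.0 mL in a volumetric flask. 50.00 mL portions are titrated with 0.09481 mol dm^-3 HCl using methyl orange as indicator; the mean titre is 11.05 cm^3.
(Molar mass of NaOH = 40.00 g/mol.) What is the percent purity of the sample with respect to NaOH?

60.06 %

NaOH + HCl → NaCl + H2O
n(HCl) per titration = 0.01105 × 0.09481 = 1.048 × 10^-3 mol
n(NaOH) in each aliquot = 1.048 × 10^-3 mol (1:1 ratio)
n(NaOH) in the whole flask = 1.048 × 10^-3 × 200.0/50.00 = 4.191 × 10^-3 mol
mass of NaOH = 4.191 × 10^-3 × 40.00 = 0.1676 g
% NaOH = 0.1676 / 0.2791 × 100 = 60.06 %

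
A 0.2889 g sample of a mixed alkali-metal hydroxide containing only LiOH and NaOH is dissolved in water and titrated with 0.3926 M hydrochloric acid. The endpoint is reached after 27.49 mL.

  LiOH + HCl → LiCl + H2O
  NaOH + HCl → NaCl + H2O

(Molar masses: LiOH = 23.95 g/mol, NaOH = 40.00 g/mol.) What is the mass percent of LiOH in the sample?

n(HCl) = 0.02749 × 0.3926 = 0.01079 mol
Let x = n(LiOH), y = n(NaOH).
Titrant: 1x + 1y = 0.01079;  mass: 23.95x + 40.00y = 0.2889
Solving, x = 8.897 × 10^-3 mol, y = 1.895 × 10^-3 mol
mass of LiOH = 8.897 × 10^-3 × 23.95 = 0.2131 g
% LiOH = 0.2131 / 0.2889 × 100 = 73.76 %

73.76 %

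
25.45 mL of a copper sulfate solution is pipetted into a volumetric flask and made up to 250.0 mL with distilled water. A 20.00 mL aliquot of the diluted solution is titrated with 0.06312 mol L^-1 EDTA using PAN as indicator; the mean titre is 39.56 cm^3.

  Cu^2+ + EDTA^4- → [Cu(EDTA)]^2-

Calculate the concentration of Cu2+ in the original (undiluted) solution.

1.226 mol/L

n(EDTA) = 0.03956 × 0.06312 = 2.497 × 10^-3 mol
n(Cu2+) in the aliquot = 2.497 × 10^-3 mol (1:1 ratio)
[Cu2+]_dilute = 2.497 × 10^-3 / 0.02000 = 0.1249 mol/L
Dilution factor = 250.0 / 25.45 = 9.823
[Cu2+]_stock = 0.1249 × 9.823 = 1.226 mol/L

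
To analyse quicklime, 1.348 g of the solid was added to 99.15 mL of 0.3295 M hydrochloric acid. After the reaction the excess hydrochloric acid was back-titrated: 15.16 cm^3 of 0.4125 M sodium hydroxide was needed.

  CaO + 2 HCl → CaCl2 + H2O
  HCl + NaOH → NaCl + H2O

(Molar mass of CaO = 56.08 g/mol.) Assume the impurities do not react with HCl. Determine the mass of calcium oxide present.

0.7407 g

n(HCl) added = 0.09915 × 0.3295 = 0.03267 mol
n(NaOH) used in back-titration = 0.01516 × 0.4125 = 6.253 × 10^-3 mol
n(HCl) left over = 6.253 × 10^-3 mol (1:1 ratio)
n(HCl) consumed by analyte = 0.03267 − 6.253 × 10^-3 = 0.02642 mol
From the 1:2 ratio, n(CaO) = 1/2 × 0.02642 = 0.01321 mol
mass of CaO = 0.01321 × 56.08 = 0.7407 g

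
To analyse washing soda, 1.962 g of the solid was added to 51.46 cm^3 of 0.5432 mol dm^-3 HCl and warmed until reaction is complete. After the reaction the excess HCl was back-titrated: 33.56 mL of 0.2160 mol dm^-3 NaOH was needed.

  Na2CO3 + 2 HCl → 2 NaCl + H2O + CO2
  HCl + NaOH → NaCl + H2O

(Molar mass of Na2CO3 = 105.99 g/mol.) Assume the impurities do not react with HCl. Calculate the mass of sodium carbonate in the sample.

1.097 g

n(HCl) added = 0.05146 × 0.5432 = 0.02795 mol
n(NaOH) used in back-titration = 0.03356 × 0.2160 = 7.249 × 10^-3 mol
n(HCl) left over = 7.249 × 10^-3 mol (1:1 ratio)
n(HCl) consumed by analyte = 0.02795 − 7.249 × 10^-3 = 0.02070 mol
From the 1:2 ratio, n(Na2CO3) = 1/2 × 0.02070 = 0.01035 mol
mass of Na2CO3 = 0.01035 × 105.99 = 1.097 g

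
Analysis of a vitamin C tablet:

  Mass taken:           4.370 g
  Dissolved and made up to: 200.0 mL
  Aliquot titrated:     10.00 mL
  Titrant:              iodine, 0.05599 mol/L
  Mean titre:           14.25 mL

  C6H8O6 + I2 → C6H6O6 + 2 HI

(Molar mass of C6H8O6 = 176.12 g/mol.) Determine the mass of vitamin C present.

2.810 g

n(I2) per titration = 0.01425 × 0.05599 = 7.979 × 10^-4 mol
n(C6H8O6) in each aliquot = 7.979 × 10^-4 mol (1:1 ratio)
n(C6H8O6) in the whole flask = 7.979 × 10^-4 × 200.0/10.00 = 0.01596 mol
mass of C6H8O6 = 0.01596 × 176.12 = 2.810 g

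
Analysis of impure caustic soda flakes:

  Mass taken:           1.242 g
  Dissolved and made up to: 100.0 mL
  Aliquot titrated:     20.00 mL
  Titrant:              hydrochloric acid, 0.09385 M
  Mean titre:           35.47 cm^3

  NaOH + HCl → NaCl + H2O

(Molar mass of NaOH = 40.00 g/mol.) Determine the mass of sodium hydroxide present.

n(HCl) per titration = 0.03547 × 0.09385 = 3.329 × 10^-3 mol
n(NaOH) in each aliquot = 3.329 × 10^-3 mol (1:1 ratio)
n(NaOH) in the whole flask = 3.329 × 10^-3 × 100.0/20.00 = 0.01664 mol
mass of NaOH = 0.01664 × 40.00 = 0.6658 g

0.6658 g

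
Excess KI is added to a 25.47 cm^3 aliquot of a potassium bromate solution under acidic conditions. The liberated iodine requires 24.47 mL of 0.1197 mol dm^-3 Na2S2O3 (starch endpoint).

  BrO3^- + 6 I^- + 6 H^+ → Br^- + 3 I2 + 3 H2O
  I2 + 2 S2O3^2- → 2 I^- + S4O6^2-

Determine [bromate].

0.01917 mol/L

n(S2O3^2-) = 0.02447 × 0.1197 = 2.929 × 10^-3 mol
n(I2) = n(S2O3^2-)/2 = 1.465 × 10^-3 mol
From the 1:3 ratio, n(BrO3^-) in the aliquot = 1/3 × 1.465 × 10^-3 = 4.882 × 10^-4 mol
[BrO3^-] = 4.882 × 10^-4 / 0.02547 = 0.01917 mol/L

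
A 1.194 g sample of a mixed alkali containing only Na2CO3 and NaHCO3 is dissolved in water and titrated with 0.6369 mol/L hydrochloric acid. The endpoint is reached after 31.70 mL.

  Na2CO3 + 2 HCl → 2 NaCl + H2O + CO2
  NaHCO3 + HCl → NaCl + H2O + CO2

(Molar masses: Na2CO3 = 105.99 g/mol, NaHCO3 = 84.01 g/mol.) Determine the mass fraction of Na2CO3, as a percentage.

71.86 %

n(HCl) = 0.03170 × 0.6369 = 0.02019 mol
Let x = n(Na2CO3), y = n(NaHCO3).
Titrant: 2x + 1y = 0.02019;  mass: 105.99x + 84.01y = 1.194
Solving, x = 8.095 × 10^-3 mol, y = 4.000 × 10^-3 mol
mass of Na2CO3 = 8.095 × 10^-3 × 105.99 = 0.8580 g
% Na2CO3 = 0.8580 / 1.194 × 100 = 71.86 %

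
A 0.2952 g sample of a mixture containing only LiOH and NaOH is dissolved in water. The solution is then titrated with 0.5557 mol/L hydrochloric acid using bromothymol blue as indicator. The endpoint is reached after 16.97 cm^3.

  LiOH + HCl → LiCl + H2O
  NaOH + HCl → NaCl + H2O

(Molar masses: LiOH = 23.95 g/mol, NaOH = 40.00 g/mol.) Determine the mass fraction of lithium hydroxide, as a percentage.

41.45 %

n(HCl) = 0.01697 × 0.5557 = 9.430 × 10^-3 mol
Let x = n(LiOH), y = n(NaOH).
Titrant: 1x + 1y = 9.430 × 10^-3;  mass: 23.95x + 40.00y = 0.2952
Solving, x = 5.110 × 10^-3 mol, y = 4.321 × 10^-3 mol
mass of LiOH = 5.110 × 10^-3 × 23.95 = 0.1224 g
% LiOH = 0.1224 / 0.2952 × 100 = 41.45 %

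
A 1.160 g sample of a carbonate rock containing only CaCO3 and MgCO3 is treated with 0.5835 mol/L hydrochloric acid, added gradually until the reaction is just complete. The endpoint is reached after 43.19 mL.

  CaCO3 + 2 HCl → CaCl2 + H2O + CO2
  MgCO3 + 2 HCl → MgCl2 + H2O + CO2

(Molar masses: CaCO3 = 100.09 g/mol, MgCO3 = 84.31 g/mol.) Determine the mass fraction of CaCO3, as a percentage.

n(HCl) = 0.04319 × 0.5835 = 0.02520 mol
Let x = n(CaCO3), y = n(MgCO3).
Titrant: 2x + 2y = 0.02520;  mass: 100.09x + 84.31y = 1.160
Solving, x = 6.187 × 10^-3 mol, y = 6.413 × 10^-3 mol
mass of CaCO3 = 6.187 × 10^-3 × 100.09 = 0.6193 g
% CaCO3 = 0.6193 / 1.160 × 100 = 53.39 %

53.39 %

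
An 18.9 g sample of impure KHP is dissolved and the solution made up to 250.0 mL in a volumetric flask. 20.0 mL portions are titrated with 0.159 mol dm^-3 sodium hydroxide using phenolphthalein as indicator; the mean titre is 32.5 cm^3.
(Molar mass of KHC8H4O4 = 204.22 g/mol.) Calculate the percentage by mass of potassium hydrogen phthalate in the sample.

KHC8H4O4 + NaOH → KNaC8H4O4 + H2O
n(NaOH) per titration = 0.0325 × 0.159 = 5.17 × 10^-3 mol
n(KHC8H4O4) in each aliquot = 5.17 × 10^-3 mol (1:1 ratio)
n(KHC8H4O4) in the whole flask = 5.17 × 10^-3 × 250.0/20.0 = 0.0646 mol
mass of KHC8H4O4 = 0.0646 × 204.22 = 13.2 g
% KHC8H4O4 = 13.2 / 18.9 × 100 = 69.8 %

69.8 %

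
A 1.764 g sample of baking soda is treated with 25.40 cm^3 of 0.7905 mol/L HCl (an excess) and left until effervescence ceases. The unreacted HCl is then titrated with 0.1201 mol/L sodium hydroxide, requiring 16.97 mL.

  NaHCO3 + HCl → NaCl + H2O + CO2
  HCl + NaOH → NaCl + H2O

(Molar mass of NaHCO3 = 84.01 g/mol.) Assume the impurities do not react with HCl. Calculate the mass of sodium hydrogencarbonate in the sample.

n(HCl) added = 0.02540 × 0.7905 = 0.02008 mol
n(NaOH) used in back-titration = 0.01697 × 0.1201 = 2.038 × 10^-3 mol
n(HCl) left over = 2.038 × 10^-3 mol (1:1 ratio)
n(HCl) consumed by analyte = 0.02008 − 2.038 × 10^-3 = 0.01804 mol
n(NaHCO3) = 0.01804 mol (1:1 ratio)
mass of NaHCO3 = 0.01804 × 84.01 = 1.516 g

1.516 g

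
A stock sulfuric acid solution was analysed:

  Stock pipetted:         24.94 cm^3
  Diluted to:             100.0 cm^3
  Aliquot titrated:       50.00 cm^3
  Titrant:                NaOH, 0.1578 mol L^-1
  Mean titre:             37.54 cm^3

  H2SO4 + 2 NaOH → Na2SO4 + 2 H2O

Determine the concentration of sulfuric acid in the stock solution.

0.2375 mol/L

n(NaOH) = 0.03754 × 0.1578 = 5.924 × 10^-3 mol
From the 1:2 ratio, n(H2SO4) in the aliquot = 1/2 × 5.924 × 10^-3 = 2.962 × 10^-3 mol
[H2SO4]_dilute = 2.962 × 10^-3 / 0.05000 = 0.05924 mol/L
Dilution factor = 100.0 / 24.94 = 4.010
[H2SO4]_stock = 0.05924 × 4.010 = 0.2375 mol/L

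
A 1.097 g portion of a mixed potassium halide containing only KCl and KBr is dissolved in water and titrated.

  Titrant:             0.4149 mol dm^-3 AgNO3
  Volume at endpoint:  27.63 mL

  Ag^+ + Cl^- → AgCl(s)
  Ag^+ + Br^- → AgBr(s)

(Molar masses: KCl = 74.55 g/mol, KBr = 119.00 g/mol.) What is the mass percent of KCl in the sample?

n(AgNO3) = 0.02763 × 0.4149 = 0.01146 mol
Let x = n(KCl), y = n(KBr).
Titrant: 1x + 1y = 0.01146;  mass: 74.55x + 119.00y = 1.097
Solving, x = 6.011 × 10^-3 mol, y = 5.453 × 10^-3 mol
mass of KCl = 6.011 × 10^-3 × 74.55 = 0.4481 g
% KCl = 0.4481 / 1.097 × 100 = 40.85 %

40.85 %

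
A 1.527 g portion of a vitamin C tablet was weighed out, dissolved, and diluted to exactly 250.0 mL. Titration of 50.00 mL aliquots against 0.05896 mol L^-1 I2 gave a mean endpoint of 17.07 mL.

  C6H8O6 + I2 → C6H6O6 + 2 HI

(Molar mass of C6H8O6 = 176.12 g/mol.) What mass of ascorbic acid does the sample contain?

n(I2) per titration = 0.01707 × 0.05896 = 1.006 × 10^-3 mol
n(C6H8O6) in each aliquot = 1.006 × 10^-3 mol (1:1 ratio)
n(C6H8O6) in the whole flask = 1.006 × 10^-3 × 250.0/50.00 = 5.032 × 10^-3 mol
mass of C6H8O6 = 5.032 × 10^-3 × 176.12 = 0.8863 g

0.8863 g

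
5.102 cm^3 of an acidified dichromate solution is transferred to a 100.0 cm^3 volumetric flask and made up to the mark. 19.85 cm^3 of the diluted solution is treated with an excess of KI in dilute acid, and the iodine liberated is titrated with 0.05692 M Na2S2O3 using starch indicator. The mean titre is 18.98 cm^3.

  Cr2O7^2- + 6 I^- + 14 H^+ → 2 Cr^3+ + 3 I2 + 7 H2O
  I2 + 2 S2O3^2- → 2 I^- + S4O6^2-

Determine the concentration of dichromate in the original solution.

n(S2O3^2-) = 0.01898 × 0.05692 = 1.080 × 10^-3 mol
n(I2) = n(S2O3^2-)/2 = 5.402 × 10^-4 mol
From the 1:3 ratio, n(Cr2O7^2-) in the aliquot = 1/3 × 5.402 × 10^-4 = 1.801 × 10^-4 mol
[Cr2O7^2-]_dilute = 1.801 × 10^-4 / 0.01985 = 0.009071 mol/L
[Cr2O7^2-]_original = 0.009071 × 100.0/5.102 = 0.1778 mol/L

0.1778 M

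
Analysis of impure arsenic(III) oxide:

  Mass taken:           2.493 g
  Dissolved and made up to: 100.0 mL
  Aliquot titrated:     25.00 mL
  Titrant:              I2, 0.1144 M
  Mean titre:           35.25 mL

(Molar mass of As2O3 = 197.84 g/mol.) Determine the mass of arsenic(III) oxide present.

1.596 g

As2O3 + 2 I2 + 2 H2O → As2O5 + 4 HI
n(I2) per titration = 0.03525 × 0.1144 = 4.033 × 10^-3 mol
From the 1:2 ratio, n(As2O3) in each aliquot = 1/2 × 4.033 × 10^-3 = 2.016 × 10^-3 mol
n(As2O3) in the whole flask = 2.016 × 10^-3 × 100.0/25.00 = 8.065 × 10^-3 mol
mass of As2O3 = 8.065 × 10^-3 × 197.84 = 1.596 g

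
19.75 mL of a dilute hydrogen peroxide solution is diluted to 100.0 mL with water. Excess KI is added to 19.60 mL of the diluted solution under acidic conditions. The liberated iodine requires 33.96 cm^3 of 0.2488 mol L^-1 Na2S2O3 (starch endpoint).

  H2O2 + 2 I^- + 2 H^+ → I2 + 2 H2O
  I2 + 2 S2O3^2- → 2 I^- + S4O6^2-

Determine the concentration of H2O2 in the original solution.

n(S2O3^2-) = 0.03396 × 0.2488 = 8.449 × 10^-3 mol
n(I2) = n(S2O3^2-)/2 = 4.225 × 10^-3 mol
n(H2O2) in the aliquot = 4.225 × 10^-3 mol (1:1 ratio)
[H2O2]_dilute = 4.225 × 10^-3 / 0.01960 = 0.2155 mol/L
[H2O2]_original = 0.2155 × 100.0/19.75 = 1.091 mol/L

1.091 mol/L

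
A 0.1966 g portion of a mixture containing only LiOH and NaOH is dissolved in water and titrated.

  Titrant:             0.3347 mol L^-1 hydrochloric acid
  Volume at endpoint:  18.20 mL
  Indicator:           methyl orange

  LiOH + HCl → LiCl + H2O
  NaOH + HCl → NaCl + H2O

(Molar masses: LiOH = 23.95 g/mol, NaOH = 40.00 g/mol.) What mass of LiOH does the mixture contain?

0.07023 g

n(HCl) = 0.01820 × 0.3347 = 6.092 × 10^-3 mol
Let x = n(LiOH), y = n(NaOH).
Titrant: 1x + 1y = 6.092 × 10^-3;  mass: 23.95x + 40.00y = 0.1966
Solving, x = 2.932 × 10^-3 mol, y = 3.159 × 10^-3 mol
mass of LiOH = 2.932 × 10^-3 × 23.95 = 0.07023 g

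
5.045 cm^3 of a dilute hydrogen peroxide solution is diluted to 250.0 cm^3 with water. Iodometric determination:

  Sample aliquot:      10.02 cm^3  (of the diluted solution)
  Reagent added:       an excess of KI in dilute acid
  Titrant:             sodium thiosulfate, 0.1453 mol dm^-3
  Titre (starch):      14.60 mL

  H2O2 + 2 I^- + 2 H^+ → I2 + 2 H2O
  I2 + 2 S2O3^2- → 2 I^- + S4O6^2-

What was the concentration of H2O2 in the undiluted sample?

n(S2O3^2-) = 0.01460 × 0.1453 = 2.121 × 10^-3 mol
n(I2) = n(S2O3^2-)/2 = 1.061 × 10^-3 mol
n(H2O2) in the aliquot = 1.061 × 10^-3 mol (1:1 ratio)
[H2O2]_dilute = 1.061 × 10^-3 / 0.01002 = 0.1059 mol/L
[H2O2]_original = 0.1059 × 250.0/5.045 = 5.246 mol/L

5.246 mol/L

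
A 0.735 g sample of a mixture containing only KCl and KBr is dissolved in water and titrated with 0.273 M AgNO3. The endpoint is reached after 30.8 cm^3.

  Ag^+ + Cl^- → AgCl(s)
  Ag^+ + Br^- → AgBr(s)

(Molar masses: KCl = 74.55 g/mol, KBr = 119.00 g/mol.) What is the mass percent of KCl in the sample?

60.6 %

n(AgNO3) = 0.0308 × 0.273 = 8.41 × 10^-3 mol
Let x = n(KCl), y = n(KBr).
Titrant: 1x + 1y = 8.41 × 10^-3;  mass: 74.55x + 119.00y = 0.735
Solving, x = 5.98 × 10^-3 mol, y = 2.43 × 10^-3 mol
mass of KCl = 5.98 × 10^-3 × 74.55 = 0.445 g
% KCl = 0.445 / 0.735 × 100 = 60.6 %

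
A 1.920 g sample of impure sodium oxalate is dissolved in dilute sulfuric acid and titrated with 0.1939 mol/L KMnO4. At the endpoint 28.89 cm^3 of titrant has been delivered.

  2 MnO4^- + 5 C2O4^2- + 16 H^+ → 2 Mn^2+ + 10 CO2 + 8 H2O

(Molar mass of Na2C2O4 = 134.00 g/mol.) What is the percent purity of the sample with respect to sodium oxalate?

97.74 %

n(KMnO4) = 0.02889 L × 0.1939 mol/L = 5.602 × 10^-3 mol
From the 5:2 ratio, n(Na2C2O4) = 5/2 × 5.602 × 10^-3 = 0.01400 mol
mass of Na2C2O4 = 0.01400 × 134.00 g/mol = 1.877 g
% Na2C2O4 = 1.877 / 1.920 × 100 = 97.74 %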